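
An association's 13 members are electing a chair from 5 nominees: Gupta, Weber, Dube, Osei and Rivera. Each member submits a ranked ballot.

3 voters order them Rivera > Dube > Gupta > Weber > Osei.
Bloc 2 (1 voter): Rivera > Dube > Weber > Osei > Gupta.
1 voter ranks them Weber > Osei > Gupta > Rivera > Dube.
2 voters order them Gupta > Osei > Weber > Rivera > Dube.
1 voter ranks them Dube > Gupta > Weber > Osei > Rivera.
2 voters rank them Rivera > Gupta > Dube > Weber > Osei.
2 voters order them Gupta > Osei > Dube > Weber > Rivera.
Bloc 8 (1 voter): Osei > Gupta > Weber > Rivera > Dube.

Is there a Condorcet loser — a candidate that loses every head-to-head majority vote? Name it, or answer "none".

none

Pairwise majorities:
Gupta vs Weber: Gupta preferred on 3+2+1+2+2+1 = 11 ballots; Gupta wins 11–2.
Gupta vs Dube: Gupta is ranked higher on 1+2+2+2+1 = 8 ballots, Dube on 5. Gupta wins 8–5.
Gupta–Osei: Gupta 10–3.
Gupta vs Rivera: Gupta, 7–6.
Weber vs Dube: Dube wins 9–4.
Weber vs Osei: Weber is ranked higher on 3+1+1+1+2 = 8 ballots, Osei on 5. Weber wins 8–5.
Weber vs Rivera: 1+2+1+2+1 = 7 for Weber, 6 for Rivera — Weber by 7–6.
Dube vs Osei: Dube is ranked higher on 3+1+1+2 = 7 ballots, Osei on 6. Dube wins 7–6.
Dube vs Rivera: Dube is ranked higher on 1+2 = 3 ballots, Rivera on 10. Rivera wins 10–3.
Osei vs Rivera: Osei wins 7–6.
Each candidate has at least one pairwise win (Gupta beats Weber; Weber beats Osei; Dube beats Weber; Osei beats Rivera; Rivera beats Dube) — no Condorcet loser.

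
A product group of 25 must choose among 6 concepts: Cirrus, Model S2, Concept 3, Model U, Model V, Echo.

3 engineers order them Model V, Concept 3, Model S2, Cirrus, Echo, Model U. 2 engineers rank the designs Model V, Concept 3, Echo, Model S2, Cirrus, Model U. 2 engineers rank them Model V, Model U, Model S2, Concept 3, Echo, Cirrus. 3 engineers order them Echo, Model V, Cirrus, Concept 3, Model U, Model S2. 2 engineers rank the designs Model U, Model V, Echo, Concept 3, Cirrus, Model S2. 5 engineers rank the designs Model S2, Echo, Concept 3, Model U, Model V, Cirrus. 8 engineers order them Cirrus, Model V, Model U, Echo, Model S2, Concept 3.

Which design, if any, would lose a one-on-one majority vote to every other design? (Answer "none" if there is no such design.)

Head-to-head results (25 engineers):
Cirrus vs Model S2: Cirrus, 13–12.
Cirrus vs Concept 3: 3+8 = 11 for Cirrus, 14 for Concept 3 — Concept 3 by 14–11.
Cirrus vs Model U: Cirrus, 16–9.
Cirrus–Model V: Model V 17–8.
Cirrus vs Echo: 3+8 = 11 for Cirrus, 14 for Echo — Echo by 14–11.
Model S2 vs Concept 3: Model S2, 15–10.
Model S2 vs Model U: Model U, 15–10.
Model S2 vs Model V: 5 to 20, Model V.
Model S2 vs Echo: 10 to 15, Echo.
Concept 3 vs Model U: Concept 3 wins 13–12.
Concept 3 vs Model V: Model V wins 20–5.
Concept 3 vs Echo: Concept 3 is ranked higher on 3+2+2 = 7 ballots, Echo on 18. Echo wins 18–7.
Model U vs Model V: Model U preferred on 2+5 = 7 ballots; Model V wins 18–7.
Model U–Echo: Echo 13–12.
Model V vs Echo: Model V, 17–8.
No design is winless: Cirrus beats Model S2; Model S2 beats Concept 3; Concept 3 beats Cirrus; Model U beats Model S2; Model V beats Cirrus; Echo beats Cirrus. There is no Condorcet loser.

none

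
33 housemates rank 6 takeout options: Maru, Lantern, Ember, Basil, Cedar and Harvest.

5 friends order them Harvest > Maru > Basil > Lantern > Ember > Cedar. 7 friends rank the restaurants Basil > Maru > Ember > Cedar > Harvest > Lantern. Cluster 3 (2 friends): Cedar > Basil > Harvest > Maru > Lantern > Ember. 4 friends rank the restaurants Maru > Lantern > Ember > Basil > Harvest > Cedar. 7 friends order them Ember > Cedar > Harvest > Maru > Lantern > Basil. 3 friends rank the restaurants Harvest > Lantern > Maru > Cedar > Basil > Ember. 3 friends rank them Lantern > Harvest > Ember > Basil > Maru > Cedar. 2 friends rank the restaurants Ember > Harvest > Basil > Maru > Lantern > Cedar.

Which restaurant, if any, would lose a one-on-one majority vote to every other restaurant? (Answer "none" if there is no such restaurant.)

Head-to-head results (33 friends):
Maru–Lantern: Maru 27–6.
Maru vs Ember: Maru wins 21–12.
Maru vs Basil: Maru, 19–14.
Maru vs Cedar: Maru wins 24–9.
Maru vs Harvest: 11 to 22, Harvest.
Lantern vs Ember: Lantern, 17–16.
Lantern vs Basil: Lantern, 17–16.
Lantern vs Cedar: 5+4+3+3+2 = 17 for Lantern, 16 for Cedar — Lantern by 17–16.
Lantern vs Harvest: 7 to 26, Harvest.
Ember–Basil: Basil 17–16.
Ember vs Cedar: Ember preferred on 5+7+4+7+3+2 = 28 ballots; Ember wins 28–5.
Ember vs Harvest: Ember is ranked higher on 7+4+7+2 = 20 ballots, Harvest on 13. Ember wins 20–13.
Basil–Cedar: Basil 21–12.
Basil vs Harvest: 7+2+4 = 13 for Basil, 20 for Harvest — Harvest by 20–13.
Cedar vs Harvest: Harvest wins 17–16.
Cedar loses to every other restaurant — it is the Condorcet loser.

Cedar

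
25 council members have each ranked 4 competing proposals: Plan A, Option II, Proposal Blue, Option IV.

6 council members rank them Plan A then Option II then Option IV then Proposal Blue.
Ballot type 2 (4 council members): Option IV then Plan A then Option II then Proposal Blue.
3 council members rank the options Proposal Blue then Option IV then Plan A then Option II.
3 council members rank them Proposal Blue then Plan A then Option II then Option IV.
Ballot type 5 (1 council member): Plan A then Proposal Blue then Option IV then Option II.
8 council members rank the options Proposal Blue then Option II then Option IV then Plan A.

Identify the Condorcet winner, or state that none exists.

Pairwise majorities:
Plan A vs Option II: Plan A is ranked higher on 6+4+3+3+1 = 17 ballots, Option II on 8. Plan A wins 17–8.
Plan A vs Proposal Blue: 11 to 14, Proposal Blue.
Plan A vs Option IV: Plan A is ranked higher on 6+3+1 = 10 ballots, Option IV on 15. Option IV wins 15–10.
Option II vs Proposal Blue: 6+4 = 10 for Option II, 15 for Proposal Blue — Proposal Blue by 15–10.
Option II vs Option IV: Option II is ranked higher on 6+3+8 = 17 ballots, Option IV on 8. Option II wins 17–8.
Proposal Blue vs Option IV: Proposal Blue preferred on 3+3+1+8 = 15 ballots; Proposal Blue wins 15–10.
Proposal Blue wins every pairwise contest, so Proposal Blue is the Condorcet winner.

Proposal Blue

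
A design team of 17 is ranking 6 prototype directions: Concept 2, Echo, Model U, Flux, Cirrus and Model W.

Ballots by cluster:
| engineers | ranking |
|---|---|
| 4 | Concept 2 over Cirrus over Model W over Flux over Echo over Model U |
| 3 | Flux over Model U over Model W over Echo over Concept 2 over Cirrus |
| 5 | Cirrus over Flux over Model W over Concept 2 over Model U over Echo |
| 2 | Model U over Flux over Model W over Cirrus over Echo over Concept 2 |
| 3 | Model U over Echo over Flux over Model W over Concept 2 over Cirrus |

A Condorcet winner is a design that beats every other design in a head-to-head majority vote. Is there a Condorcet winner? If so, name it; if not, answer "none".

Head-to-head results (17 engineers):
Concept 2 vs Echo: 9 to 8, Concept 2.
Concept 2 vs Model U: 4+5 = 9 for Concept 2, 8 for Model U — Concept 2 by 9–8.
Concept 2 vs Flux: Concept 2 preferred on 4 ballots; Flux wins 13–4.
Concept 2 vs Cirrus: Concept 2 is ranked higher on 4+3+3 = 10 ballots, Cirrus on 7. Concept 2 wins 10–7.
Concept 2 vs Model W: 4 for Concept 2, 13 for Model W — Model W by 13–4.
Echo vs Model U: 4 for Echo, 13 for Model U — Model U by 13–4.
Echo vs Flux: 3 to 14, Flux.
Echo vs Cirrus: 6 to 11, Cirrus.
Echo vs Model W: 3 for Echo, 14 for Model W — Model W by 14–3.
Model U vs Flux: 2+3 = 5 for Model U, 12 for Flux — Flux by 12–5.
Model U vs Cirrus: Model U preferred on 3+2+3 = 8 ballots; Cirrus wins 9–8.
Model U vs Model W: Model U preferred on 3+2+3 = 8 ballots; Model W wins 9–8.
Flux vs Cirrus: Flux is ranked higher on 3+2+3 = 8 ballots, Cirrus on 9. Cirrus wins 9–8.
Flux vs Model W: Flux preferred on 3+5+2+3 = 13 ballots; Flux wins 13–4.
Cirrus vs Model W: Cirrus preferred on 4+5 = 9 ballots; Cirrus wins 9–8.
Every design loses at least once (Concept 2 loses to Flux; Echo loses to Concept 2; Model U loses to Concept 2; Flux loses to Cirrus; Cirrus loses to Concept 2; Model W loses to Flux). The majority relation contains the cycle Concept 2 → Cirrus → Flux → Concept 2, so there is no Condorcet winner.

none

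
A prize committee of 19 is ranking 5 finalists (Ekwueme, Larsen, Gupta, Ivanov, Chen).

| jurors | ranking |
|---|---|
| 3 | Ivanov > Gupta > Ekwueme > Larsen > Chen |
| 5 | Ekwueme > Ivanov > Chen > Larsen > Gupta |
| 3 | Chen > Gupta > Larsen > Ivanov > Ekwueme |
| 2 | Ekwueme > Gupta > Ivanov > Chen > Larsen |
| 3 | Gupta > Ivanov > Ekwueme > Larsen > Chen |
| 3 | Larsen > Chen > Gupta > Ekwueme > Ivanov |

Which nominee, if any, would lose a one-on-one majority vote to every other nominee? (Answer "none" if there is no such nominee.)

Larsen

Pairwise majorities:
Ekwueme vs Larsen: Ekwueme wins 13–6.
Ekwueme vs Gupta: 5+2 = 7 for Ekwueme, 12 for Gupta — Gupta by 12–7.
Ekwueme vs Ivanov: 10 to 9, Ekwueme.
Ekwueme vs Chen: Ekwueme wins 13–6.
Larsen vs Gupta: Gupta, 11–8.
Larsen vs Ivanov: 3+3 = 6 for Larsen, 13 for Ivanov — Ivanov by 13–6.
Larsen vs Chen: 9 to 10, Chen.
Gupta vs Ivanov: Gupta preferred on 3+2+3+3 = 11 ballots; Gupta wins 11–8.
Gupta vs Chen: Chen wins 11–8.
Ivanov vs Chen: Ivanov, 13–6.
Larsen is beaten in every head-to-head and is the Condorcet loser.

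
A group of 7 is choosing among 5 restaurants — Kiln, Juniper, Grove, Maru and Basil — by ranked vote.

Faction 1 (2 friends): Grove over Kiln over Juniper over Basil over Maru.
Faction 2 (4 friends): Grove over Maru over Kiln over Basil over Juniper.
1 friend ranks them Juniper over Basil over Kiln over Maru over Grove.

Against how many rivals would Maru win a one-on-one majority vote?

Maru against each rival (7 friends):
Maru vs Kiln: Maru wins 4–3.
Maru vs Juniper: 4 to 3, Maru.
Maru–Grove: Grove 6–1.
Maru–Basil: Maru 4–3.
Maru beats Kiln, Juniper, Basil; loses to Grove — 3 pairwise wins.

3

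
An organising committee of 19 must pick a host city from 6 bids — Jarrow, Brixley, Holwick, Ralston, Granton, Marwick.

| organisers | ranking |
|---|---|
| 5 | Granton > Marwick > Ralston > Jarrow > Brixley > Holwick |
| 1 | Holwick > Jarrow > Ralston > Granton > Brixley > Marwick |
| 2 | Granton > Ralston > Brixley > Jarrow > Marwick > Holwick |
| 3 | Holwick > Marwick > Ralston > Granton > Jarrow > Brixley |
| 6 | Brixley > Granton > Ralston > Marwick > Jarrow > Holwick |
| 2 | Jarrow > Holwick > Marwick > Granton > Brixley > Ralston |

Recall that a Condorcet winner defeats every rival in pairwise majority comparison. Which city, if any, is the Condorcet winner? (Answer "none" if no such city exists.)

Head-to-head results (19 organisers):
Jarrow–Brixley: Jarrow 11–8.
Jarrow vs Holwick: Jarrow, 15–4.
Jarrow vs Ralston: Ralston, 16–3.
Jarrow vs Granton: Granton, 16–3.
Jarrow vs Marwick: Marwick, 14–5.
Brixley vs Holwick: Brixley wins 13–6.
Brixley vs Ralston: Ralston wins 11–8.
Brixley vs Granton: Granton wins 13–6.
Brixley vs Marwick: Marwick, 10–9.
Holwick vs Ralston: Ralston wins 13–6.
Holwick vs Granton: Granton wins 13–6.
Holwick–Marwick: Marwick 13–6.
Ralston vs Granton: Granton wins 15–4.
Ralston–Marwick: Marwick 10–9.
Granton–Marwick: Granton 14–5.
Granton beats each of Jarrow, Brixley, Holwick, Ralston, Marwick — Granton is the Condorcet winner.

Granton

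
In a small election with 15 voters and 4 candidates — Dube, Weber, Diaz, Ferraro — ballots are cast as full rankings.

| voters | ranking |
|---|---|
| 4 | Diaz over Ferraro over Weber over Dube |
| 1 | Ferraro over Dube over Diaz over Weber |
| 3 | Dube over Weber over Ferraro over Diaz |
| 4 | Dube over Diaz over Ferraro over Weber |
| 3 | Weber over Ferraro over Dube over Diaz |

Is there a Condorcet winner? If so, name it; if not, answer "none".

none

Pairwise majorities:
Dube vs Weber: Dube wins 8–7.
Dube–Diaz: Dube 11–4.
Dube vs Ferraro: Ferraro, 8–7.
Weber vs Diaz: Diaz, 9–6.
Weber–Ferraro: Ferraro 9–6.
Diaz vs Ferraro: Diaz wins 8–7.
Each candidate drops at least one matchup (Dube loses to Ferraro; Weber loses to Dube; Diaz loses to Dube; Ferraro loses to Diaz); the cycle Dube > Diaz > Ferraro > Dube rules out a Condorcet winner.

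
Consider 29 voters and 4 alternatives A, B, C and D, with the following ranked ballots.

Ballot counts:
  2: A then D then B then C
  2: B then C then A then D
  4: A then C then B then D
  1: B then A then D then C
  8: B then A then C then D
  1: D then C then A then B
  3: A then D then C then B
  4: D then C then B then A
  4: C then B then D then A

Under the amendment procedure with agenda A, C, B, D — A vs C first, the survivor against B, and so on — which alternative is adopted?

B

Round 1: A vs C — 18–11, A advances.
Round 2: A vs B — 10–19, B advances.
Round 3: B vs D — 19–10, B advances.
B survives the agenda.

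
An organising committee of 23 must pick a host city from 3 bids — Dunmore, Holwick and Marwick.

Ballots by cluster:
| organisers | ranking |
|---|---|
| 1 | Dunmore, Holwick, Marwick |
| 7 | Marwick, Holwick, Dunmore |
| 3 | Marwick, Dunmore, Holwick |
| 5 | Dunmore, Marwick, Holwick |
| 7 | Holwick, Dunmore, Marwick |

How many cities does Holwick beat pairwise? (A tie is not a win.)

Holwick against each rival (23 organisers):
Holwick vs Dunmore: 14 to 9, Holwick.
Holwick vs Marwick: Holwick preferred on 1+7 = 8 ballots; Marwick wins 15–8.
Holwick beats Dunmore; loses to Marwick — 1 pairwise win.

1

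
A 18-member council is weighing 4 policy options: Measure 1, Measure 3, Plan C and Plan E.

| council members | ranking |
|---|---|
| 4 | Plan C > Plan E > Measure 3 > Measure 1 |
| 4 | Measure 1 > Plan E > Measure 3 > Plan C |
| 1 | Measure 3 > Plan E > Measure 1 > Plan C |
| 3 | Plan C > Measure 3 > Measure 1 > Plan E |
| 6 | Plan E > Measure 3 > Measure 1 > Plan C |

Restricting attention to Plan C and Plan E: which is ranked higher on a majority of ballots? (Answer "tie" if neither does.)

Ballots ranking Plan C above Plan E: 4 + 3 = 7.
Ballots ranking Plan E above Plan C: 18 − 7 = 11.
Plan E wins the head-to-head 11–7.

Plan E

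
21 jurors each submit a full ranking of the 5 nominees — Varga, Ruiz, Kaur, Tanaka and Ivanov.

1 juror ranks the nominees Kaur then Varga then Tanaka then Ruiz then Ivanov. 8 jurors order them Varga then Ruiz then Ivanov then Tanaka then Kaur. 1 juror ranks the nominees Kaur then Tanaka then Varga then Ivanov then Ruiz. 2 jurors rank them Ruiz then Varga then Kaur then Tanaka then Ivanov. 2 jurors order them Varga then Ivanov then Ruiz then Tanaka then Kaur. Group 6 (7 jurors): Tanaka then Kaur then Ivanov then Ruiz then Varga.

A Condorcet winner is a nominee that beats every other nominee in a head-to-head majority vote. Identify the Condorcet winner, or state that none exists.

Varga

Head-to-head results (21 jurors):
Varga vs Ruiz: Varga preferred on 1+8+1+2 = 12 ballots; Varga wins 12–9.
Varga vs Kaur: Varga preferred on 8+2+2 = 12 ballots; Varga wins 12–9.
Varga vs Tanaka: Varga is ranked higher on 1+8+2+2 = 13 ballots, Tanaka on 8. Varga wins 13–8.
Varga vs Ivanov: Varga preferred on 1+8+1+2+2 = 14 ballots; Varga wins 14–7.
Ruiz vs Kaur: 12 to 9, Ruiz.
Ruiz vs Tanaka: 8+2+2 = 12 for Ruiz, 9 for Tanaka — Ruiz by 12–9.
Ruiz vs Ivanov: 11 to 10, Ruiz.
Kaur vs Tanaka: Kaur preferred on 1+1+2 = 4 ballots; Tanaka wins 17–4.
Kaur vs Ivanov: 1+1+2+7 = 11 for Kaur, 10 for Ivanov — Kaur by 11–10.
Tanaka vs Ivanov: 11 to 10, Tanaka.
Varga defeats every rival head-to-head and is the Condorcet winner.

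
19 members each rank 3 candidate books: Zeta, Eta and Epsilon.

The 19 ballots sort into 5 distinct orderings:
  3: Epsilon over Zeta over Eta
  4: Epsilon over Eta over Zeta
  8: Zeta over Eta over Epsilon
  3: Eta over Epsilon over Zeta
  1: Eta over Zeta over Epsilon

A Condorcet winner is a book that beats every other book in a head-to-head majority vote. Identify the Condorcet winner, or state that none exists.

Pairwise majorities:
Zeta vs Eta: Zeta is ranked higher on 3+8 = 11 ballots, Eta on 8. Zeta wins 11–8.
Zeta vs Epsilon: Epsilon wins 10–9.
Eta vs Epsilon: Eta, 12–7.
Each book drops at least one matchup (Zeta loses to Epsilon; Eta loses to Zeta; Epsilon loses to Eta); the cycle Zeta → Eta → Epsilon → Zeta rules out a Condorcet winner.

none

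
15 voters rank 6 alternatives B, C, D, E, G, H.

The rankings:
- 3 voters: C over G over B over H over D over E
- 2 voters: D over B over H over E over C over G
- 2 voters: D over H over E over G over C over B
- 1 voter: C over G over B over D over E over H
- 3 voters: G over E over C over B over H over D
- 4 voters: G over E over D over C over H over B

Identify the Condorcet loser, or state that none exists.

H

Pairwise majorities:
B vs C: 2 to 13, C.
B–D: D 8–7.
B vs E: E wins 9–6.
B vs G: 2 to 13, G.
B vs H: B is ranked higher on 3+2+1+3 = 9 ballots, H on 6. B wins 9–6.
C vs D: D wins 8–7.
C–E: E 11–4.
C vs G: G, 9–6.
C vs H: 3+1+3+4 = 11 for C, 4 for H — C by 11–4.
D vs E: D is ranked higher on 3+2+2+1 = 8 ballots, E on 7. D wins 8–7.
D vs G: 2+2 = 4 for D, 11 for G — G by 11–4.
D vs H: D preferred on 2+2+1+4 = 9 ballots; D wins 9–6.
E vs G: E preferred on 2+2 = 4 ballots; G wins 11–4.
E vs H: 8 to 7, E.
G vs H: 3+1+3+4 = 11 for G, 4 for H — G by 11–4.
Only H has no wins; H is the Condorcet loser.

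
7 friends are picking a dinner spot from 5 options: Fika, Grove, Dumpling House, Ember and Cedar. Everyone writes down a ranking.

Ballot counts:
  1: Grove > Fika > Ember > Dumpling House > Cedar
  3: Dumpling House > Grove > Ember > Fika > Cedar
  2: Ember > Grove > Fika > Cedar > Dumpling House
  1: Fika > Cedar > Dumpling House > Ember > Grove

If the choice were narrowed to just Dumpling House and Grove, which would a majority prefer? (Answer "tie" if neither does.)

Dumpling House

Ballots ranking Dumpling House above Grove: 3 + 1 = 4.
Ballots ranking Grove above Dumpling House: 7 − 4 = 3.
Dumpling House wins the head-to-head 4–3.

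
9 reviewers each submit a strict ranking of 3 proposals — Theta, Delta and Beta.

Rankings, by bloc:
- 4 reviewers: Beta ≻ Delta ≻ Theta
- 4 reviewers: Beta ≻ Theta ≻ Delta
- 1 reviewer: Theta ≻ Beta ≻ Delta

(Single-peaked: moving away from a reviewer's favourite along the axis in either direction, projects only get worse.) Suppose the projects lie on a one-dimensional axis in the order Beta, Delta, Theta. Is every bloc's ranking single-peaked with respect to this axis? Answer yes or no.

Axis positions: Beta=1, Delta=2, Theta=3.
Bloc 1 (peak Beta at position 1): ranking walks positions 1-2-3, expanding outward from the peak — single-peaked.
Bloc 2: ranking walks positions 1-3-2; Theta is ranked above Delta even though Delta lies between Theta and the peak Beta on the axis — preferences dip and rise again. Not single-peaked.
Bloc 3: ranking walks positions 3-1-2; Beta is ranked above Delta even though Delta lies between Beta and the peak Theta on the axis — preferences dip and rise again. Not single-peaked.
Bloc 2 violates single-peakedness, so the profile is not single-peaked on this axis.

no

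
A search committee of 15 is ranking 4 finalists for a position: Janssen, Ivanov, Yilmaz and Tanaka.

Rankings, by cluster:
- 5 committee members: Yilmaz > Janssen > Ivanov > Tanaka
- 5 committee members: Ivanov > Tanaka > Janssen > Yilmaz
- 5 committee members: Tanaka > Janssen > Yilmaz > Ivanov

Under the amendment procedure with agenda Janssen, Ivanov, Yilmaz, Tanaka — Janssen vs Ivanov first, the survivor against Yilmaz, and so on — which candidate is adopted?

Tanaka

Round 1: Janssen vs Ivanov — 10–5, Janssen advances.
Round 2: Janssen vs Yilmaz — 10–5, Janssen advances.
Round 3: Janssen vs Tanaka — 5–10, Tanaka advances.
Tanaka survives the agenda.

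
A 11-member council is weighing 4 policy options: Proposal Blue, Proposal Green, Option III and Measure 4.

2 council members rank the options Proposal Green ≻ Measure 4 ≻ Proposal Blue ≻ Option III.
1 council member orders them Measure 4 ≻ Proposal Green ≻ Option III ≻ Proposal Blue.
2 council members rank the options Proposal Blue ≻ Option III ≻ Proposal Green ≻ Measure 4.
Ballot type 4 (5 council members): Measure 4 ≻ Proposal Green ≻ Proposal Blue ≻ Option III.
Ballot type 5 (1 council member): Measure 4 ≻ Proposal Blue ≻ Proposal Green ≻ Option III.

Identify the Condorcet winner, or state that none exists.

Check each pair by majority over 11 ballots:
Proposal Blue–Proposal Green: Proposal Green 8–3.
Proposal Blue vs Option III: Proposal Blue wins 10–1.
Proposal Blue vs Measure 4: 2 to 9, Measure 4.
Proposal Green vs Option III: 9 to 2, Proposal Green.
Proposal Green–Measure 4: Measure 4 7–4.
Option III–Measure 4: Measure 4 9–2.
Only Measure 4 has no losses; Measure 4 is the Condorcet winner.

Measure 4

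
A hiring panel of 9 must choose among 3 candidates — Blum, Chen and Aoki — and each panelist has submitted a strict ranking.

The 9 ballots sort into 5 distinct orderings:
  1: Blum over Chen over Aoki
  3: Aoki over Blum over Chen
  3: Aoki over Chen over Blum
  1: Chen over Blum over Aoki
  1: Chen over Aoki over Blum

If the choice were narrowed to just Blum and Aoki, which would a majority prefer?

Aoki

Ballots ranking Blum above Aoki: 1 + 1 = 2.
Ballots ranking Aoki above Blum: 9 − 2 = 7.
Aoki wins the head-to-head 7–2.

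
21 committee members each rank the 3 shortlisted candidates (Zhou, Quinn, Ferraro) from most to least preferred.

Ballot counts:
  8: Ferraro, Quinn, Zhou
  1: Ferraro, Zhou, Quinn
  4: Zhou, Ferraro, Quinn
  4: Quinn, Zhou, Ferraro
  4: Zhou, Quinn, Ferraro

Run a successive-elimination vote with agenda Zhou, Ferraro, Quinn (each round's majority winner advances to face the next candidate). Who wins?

Quinn

Round 1: Zhou vs Ferraro — 12–9, Zhou advances.
Round 2: Zhou vs Quinn — 9–12, Quinn advances.
The agenda winner is Quinn.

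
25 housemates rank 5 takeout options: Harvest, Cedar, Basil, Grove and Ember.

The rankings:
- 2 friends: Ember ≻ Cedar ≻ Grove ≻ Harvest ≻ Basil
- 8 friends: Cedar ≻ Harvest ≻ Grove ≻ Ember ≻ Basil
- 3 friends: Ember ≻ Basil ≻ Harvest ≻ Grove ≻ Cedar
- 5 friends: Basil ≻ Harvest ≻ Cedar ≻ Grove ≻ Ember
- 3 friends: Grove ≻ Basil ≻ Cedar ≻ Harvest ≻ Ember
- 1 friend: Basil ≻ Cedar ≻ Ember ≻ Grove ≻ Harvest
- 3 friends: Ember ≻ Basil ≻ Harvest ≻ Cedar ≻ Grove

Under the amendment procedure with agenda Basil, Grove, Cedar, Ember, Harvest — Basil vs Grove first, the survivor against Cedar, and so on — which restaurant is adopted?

Round 1: Basil vs Grove — 12–13, Grove advances.
Round 2: Grove vs Cedar — 6–19, Cedar advances.
Round 3: Cedar vs Ember — 17–8, Cedar advances.
Round 4: Cedar vs Harvest — 14–11, Cedar advances.
Cedar survives the agenda.

Cedar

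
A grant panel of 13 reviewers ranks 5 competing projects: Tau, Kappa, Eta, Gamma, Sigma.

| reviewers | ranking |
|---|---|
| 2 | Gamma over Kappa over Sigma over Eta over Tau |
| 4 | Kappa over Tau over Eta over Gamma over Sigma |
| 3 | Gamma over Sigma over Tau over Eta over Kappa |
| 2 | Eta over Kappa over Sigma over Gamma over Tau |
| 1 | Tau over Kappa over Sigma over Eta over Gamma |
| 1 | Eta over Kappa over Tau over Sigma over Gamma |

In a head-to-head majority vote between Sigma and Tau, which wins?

Sigma

Ballots ranking Sigma above Tau: 2 + 3 + 2 = 7.
Ballots ranking Tau above Sigma: 13 − 7 = 6.
Sigma wins the head-to-head 7–6.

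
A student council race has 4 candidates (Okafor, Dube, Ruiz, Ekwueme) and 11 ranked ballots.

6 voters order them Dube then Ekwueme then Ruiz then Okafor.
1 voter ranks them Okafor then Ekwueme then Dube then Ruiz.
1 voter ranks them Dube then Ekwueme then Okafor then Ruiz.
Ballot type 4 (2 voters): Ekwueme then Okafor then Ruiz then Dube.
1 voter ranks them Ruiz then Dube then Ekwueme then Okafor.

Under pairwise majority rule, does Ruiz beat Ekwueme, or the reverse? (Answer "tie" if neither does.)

Ekwueme

Ballots ranking Ruiz above Ekwueme: 1.
Ballots ranking Ekwueme above Ruiz: 11 − 1 = 10.
Ekwueme wins the head-to-head 10–1.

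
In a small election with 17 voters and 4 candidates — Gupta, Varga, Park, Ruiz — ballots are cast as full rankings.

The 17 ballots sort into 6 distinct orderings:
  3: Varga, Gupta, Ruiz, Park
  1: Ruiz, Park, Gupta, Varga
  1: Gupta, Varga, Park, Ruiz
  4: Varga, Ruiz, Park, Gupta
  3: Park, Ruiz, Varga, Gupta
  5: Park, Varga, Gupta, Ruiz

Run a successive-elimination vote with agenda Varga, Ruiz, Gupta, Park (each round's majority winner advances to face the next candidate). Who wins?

Park

Round 1: Varga vs Ruiz — 13–4, Varga advances.
Round 2: Varga vs Gupta — 15–2, Varga advances.
Round 3: Varga vs Park — 8–9, Park advances.
Park survives the agenda.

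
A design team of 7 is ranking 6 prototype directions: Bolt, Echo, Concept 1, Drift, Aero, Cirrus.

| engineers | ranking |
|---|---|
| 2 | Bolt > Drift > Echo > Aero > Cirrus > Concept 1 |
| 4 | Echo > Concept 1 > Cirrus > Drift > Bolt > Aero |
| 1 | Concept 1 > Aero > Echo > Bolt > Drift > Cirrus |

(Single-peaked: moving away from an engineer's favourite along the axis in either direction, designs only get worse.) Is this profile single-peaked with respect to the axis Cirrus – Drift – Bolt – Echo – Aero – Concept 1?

no

Axis positions: Cirrus=1, Drift=2, Bolt=3, Echo=4, Aero=5, Concept 1=6.
Ballot type 1 (peak Bolt at position 3): ranking walks positions 3-2-4-5-1-6, expanding outward from the peak — single-peaked.
Ballot type 2: ranking walks positions 4-6-1-2-3-5; Concept 1 is ranked above Aero even though Aero lies between Concept 1 and the peak Echo on the axis — preferences dip and rise again. Not single-peaked.
Ballot type 3 (peak Concept 1 at position 6): ranking walks positions 6-5-4-3-2-1, expanding outward from the peak — single-peaked.
Ballot type 2 violates single-peakedness, so the profile is not single-peaked on this axis.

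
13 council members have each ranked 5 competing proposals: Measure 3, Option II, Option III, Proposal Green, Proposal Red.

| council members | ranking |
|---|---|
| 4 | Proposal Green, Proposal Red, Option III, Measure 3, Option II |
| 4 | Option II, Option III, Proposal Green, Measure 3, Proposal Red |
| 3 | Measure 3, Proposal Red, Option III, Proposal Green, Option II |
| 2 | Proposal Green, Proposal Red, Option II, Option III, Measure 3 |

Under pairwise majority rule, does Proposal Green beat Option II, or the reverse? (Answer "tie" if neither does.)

Ballots ranking Proposal Green above Option II: 4 + 3 + 2 = 9.
Ballots ranking Option II above Proposal Green: 13 − 9 = 4.
Proposal Green wins the head-to-head 9–4.

Proposal Green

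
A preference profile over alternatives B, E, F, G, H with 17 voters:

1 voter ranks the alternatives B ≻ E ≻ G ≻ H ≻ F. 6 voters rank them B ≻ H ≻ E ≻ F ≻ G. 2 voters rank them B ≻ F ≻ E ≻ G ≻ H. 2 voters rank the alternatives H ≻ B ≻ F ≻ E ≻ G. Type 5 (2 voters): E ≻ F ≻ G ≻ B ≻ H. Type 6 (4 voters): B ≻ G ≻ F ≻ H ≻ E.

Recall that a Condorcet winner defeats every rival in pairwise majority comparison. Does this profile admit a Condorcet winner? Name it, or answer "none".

B

Pairwise majorities:
B vs E: B wins 15–2.
B vs F: B wins 15–2.
B vs G: B, 15–2.
B vs H: B, 15–2.
E vs F: E wins 9–8.
E–G: E 13–4.
E–H: H 12–5.
F vs G: F, 12–5.
F–H: H 9–8.
G vs H: G, 9–8.
B wins every pairwise contest, so B is the Condorcet winner.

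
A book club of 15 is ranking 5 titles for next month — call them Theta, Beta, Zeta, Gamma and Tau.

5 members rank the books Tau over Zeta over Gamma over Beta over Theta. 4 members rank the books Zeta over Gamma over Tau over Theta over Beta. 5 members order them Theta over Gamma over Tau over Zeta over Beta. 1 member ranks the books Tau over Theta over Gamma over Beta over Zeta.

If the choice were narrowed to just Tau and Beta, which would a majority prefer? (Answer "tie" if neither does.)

Ballots ranking Tau above Beta: 5 + 4 + 5 + 1 = 15.
Ballots ranking Beta above Tau: 15 − 15 = 0.
Tau wins the head-to-head 15–0.

Tau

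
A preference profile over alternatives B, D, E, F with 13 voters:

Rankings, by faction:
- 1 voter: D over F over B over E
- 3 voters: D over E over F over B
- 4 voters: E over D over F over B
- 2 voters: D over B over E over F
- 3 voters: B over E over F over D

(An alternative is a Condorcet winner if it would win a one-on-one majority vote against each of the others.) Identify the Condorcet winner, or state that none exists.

E

Pairwise majorities:
B vs D: D, 10–3.
B–E: E 7–6.
B vs F: F, 8–5.
D–E: E 7–6.
D vs F: D wins 10–3.
E–F: E 12–1.
E defeats every rival head-to-head and is the Condorcet winner.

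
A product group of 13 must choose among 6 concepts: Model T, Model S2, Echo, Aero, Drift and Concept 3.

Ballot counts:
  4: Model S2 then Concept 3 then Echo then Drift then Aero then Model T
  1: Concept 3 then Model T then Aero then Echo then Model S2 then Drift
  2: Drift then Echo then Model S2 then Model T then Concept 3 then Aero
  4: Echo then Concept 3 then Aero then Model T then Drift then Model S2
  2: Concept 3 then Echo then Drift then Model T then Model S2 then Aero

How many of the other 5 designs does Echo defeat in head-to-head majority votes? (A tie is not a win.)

Echo against each rival (13 engineers):
Echo vs Model T: Echo preferred on 4+2+4+2 = 12 ballots; Echo wins 12–1.
Echo–Model S2: Echo 9–4.
Echo vs Aero: Echo, 12–1.
Echo vs Drift: Echo wins 11–2.
Echo vs Concept 3: 6 to 7, Concept 3.
Echo beats Model T, Model S2, Aero, Drift; loses to Concept 3 — 4 pairwise wins.

4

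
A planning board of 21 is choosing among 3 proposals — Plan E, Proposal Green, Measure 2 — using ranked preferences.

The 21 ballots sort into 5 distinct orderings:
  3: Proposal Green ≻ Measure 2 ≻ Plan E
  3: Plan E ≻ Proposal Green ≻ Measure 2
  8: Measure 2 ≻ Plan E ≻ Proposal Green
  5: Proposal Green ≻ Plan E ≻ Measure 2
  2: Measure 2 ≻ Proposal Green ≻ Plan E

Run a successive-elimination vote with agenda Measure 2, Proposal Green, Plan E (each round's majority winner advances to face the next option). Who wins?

Round 1: Measure 2 vs Proposal Green — 10–11, Proposal Green advances.
Round 2: Proposal Green vs Plan E — 10–11, Plan E advances.
The agenda winner is Plan E.

Plan E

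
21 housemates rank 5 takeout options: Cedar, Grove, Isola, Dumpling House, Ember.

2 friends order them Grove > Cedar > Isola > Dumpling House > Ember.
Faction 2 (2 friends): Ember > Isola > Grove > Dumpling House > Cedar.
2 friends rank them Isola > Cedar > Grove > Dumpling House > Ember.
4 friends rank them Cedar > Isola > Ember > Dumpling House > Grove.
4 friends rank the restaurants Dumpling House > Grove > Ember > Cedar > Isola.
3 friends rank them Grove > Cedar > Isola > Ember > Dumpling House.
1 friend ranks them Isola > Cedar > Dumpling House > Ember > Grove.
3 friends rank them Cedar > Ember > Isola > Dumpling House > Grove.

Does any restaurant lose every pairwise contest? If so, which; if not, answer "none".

none

Head-to-head results (21 friends):
Cedar vs Grove: Grove, 11–10.
Cedar vs Isola: 16 to 5, Cedar.
Cedar vs Dumpling House: Cedar, 15–6.
Cedar vs Ember: Cedar, 15–6.
Grove vs Isola: 2+4+3 = 9 for Grove, 12 for Isola — Isola by 12–9.
Grove vs Dumpling House: Grove preferred on 2+2+2+3 = 9 ballots; Dumpling House wins 12–9.
Grove vs Ember: Grove is ranked higher on 2+2+4+3 = 11 ballots, Ember on 10. Grove wins 11–10.
Isola vs Dumpling House: Isola wins 17–4.
Isola vs Ember: Isola is ranked higher on 2+2+4+3+1 = 12 ballots, Ember on 9. Isola wins 12–9.
Dumpling House vs Ember: Ember wins 12–9.
Every restaurant wins at least one matchup (Cedar beats Isola; Grove beats Cedar; Isola beats Grove; Dumpling House beats Grove; Ember beats Dumpling House), so there is no Condorcet loser.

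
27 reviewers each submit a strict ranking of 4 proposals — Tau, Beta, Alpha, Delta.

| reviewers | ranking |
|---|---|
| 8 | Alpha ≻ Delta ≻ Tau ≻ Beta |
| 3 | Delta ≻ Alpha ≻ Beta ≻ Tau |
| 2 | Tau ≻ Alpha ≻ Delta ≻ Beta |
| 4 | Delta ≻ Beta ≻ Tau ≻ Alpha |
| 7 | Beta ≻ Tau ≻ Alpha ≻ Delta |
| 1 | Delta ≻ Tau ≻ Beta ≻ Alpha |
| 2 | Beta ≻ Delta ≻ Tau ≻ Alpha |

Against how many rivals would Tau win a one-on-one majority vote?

1

Tau against each rival (27 reviewers):
Tau vs Beta: Tau preferred on 8+2+1 = 11 ballots; Beta wins 16–11.
Tau vs Alpha: Tau wins 16–11.
Tau vs Delta: Delta wins 18–9.
Tau beats Alpha; loses to Beta, Delta — 1 pairwise win.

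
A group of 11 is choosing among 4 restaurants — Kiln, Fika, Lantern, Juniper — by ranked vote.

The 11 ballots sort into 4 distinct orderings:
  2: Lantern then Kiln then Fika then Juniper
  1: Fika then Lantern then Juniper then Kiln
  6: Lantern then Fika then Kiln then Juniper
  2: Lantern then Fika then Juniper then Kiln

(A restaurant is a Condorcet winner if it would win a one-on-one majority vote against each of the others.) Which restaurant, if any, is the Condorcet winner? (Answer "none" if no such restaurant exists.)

Pairwise majorities:
Kiln vs Fika: Kiln is ranked higher on 2 ballots, Fika on 9. Fika wins 9–2.
Kiln vs Lantern: 0 for Kiln, 11 for Lantern — Lantern by 11–0.
Kiln vs Juniper: 8 to 3, Kiln.
Fika vs Lantern: Fika preferred on 1 ballot; Lantern wins 10–1.
Fika vs Juniper: Fika preferred on 2+1+6+2 = 11 ballots; Fika wins 11–0.
Lantern vs Juniper: Lantern preferred on 2+1+6+2 = 11 ballots; Lantern wins 11–0.
Lantern beats each of Kiln, Fika, Juniper — Lantern is the Condorcet winner.

Lantern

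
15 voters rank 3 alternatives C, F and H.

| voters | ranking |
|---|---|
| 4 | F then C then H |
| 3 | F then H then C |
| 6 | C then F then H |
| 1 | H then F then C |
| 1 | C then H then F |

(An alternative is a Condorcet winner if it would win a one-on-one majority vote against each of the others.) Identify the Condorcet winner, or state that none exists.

F

Pairwise majorities:
C–F: F 8–7.
C vs H: C, 11–4.
F–H: F 13–2.
F wins every pairwise contest, so F is the Condorcet winner.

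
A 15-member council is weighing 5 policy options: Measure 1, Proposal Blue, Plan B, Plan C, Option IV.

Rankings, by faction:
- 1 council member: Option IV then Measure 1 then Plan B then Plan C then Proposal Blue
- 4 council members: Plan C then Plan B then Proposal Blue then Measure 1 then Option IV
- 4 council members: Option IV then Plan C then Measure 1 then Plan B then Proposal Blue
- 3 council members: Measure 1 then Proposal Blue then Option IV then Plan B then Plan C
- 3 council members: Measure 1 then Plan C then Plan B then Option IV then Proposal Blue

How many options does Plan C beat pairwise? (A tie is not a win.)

Plan C against each rival (15 council members):
Plan C vs Measure 1: Plan C, 8–7.
Plan C–Proposal Blue: Plan C 12–3.
Plan C–Plan B: Plan C 11–4.
Plan C vs Option IV: Option IV, 8–7.
Plan C beats Measure 1, Proposal Blue, Plan B; loses to Option IV — 3 pairwise wins.

3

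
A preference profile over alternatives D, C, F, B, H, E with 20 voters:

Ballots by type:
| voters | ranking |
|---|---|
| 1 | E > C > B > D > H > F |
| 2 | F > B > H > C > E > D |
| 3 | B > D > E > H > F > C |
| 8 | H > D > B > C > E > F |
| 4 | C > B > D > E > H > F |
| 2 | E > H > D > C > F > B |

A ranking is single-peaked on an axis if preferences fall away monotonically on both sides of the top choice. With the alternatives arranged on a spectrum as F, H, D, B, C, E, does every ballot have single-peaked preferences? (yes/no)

Axis positions: F=1, H=2, D=3, B=4, C=5, E=6.
Type 1 (peak E at position 6): ranking walks positions 6-5-4-3-2-1, expanding outward from the peak — single-peaked.
Type 2: ranking walks positions 1-4-2-5-6-3; B is ranked above H even though H lies between B and the peak F on the axis — preferences dip and rise again. Not single-peaked.
Type 3: ranking walks positions 4-3-6-2-1-5; E is ranked above C even though C lies between E and the peak B on the axis — preferences dip and rise again. Not single-peaked.
Type 4 (peak H at position 2): ranking walks positions 2-3-4-5-6-1, expanding outward from the peak — single-peaked.
Type 5 (peak C at position 5): ranking walks positions 5-4-3-6-2-1, expanding outward from the peak — single-peaked.
Type 6: ranking walks positions 6-2-3-5-1-4; H is ranked above C even though C lies between H and the peak E on the axis — preferences dip and rise again. Not single-peaked.
Type 2 violates single-peakedness, so the profile is not single-peaked on this axis.

no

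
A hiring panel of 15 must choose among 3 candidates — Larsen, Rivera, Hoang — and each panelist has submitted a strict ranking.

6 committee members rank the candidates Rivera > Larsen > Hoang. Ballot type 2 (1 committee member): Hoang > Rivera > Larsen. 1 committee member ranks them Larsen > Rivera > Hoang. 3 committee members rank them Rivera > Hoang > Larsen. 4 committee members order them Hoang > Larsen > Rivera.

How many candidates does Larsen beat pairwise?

0

Larsen against each rival (15 committee members):
Larsen vs Rivera: Rivera wins 10–5.
Larsen vs Hoang: Larsen preferred on 6+1 = 7 ballots; Hoang wins 8–7.
Larsen beats no one; loses to Rivera, Hoang — 0 pairwise wins.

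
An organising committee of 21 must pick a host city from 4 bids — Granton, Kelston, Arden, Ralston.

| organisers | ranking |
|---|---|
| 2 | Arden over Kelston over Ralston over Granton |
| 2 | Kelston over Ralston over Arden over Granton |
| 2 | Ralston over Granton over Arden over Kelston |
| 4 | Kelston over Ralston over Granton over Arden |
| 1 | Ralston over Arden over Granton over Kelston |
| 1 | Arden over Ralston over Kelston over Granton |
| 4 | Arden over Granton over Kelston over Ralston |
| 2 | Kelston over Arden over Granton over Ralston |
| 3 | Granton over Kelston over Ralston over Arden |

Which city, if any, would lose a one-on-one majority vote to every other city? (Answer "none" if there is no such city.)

Pairwise majorities:
Granton vs Kelston: Kelston wins 11–10.
Granton vs Arden: Granton is ranked higher on 2+4+3 = 9 ballots, Arden on 12. Arden wins 12–9.
Granton–Ralston: Ralston 12–9.
Kelston vs Arden: Kelston wins 11–10.
Kelston vs Ralston: Kelston preferred on 2+2+4+4+2+3 = 17 ballots; Kelston wins 17–4.
Arden vs Ralston: Ralston wins 12–9.
Granton is beaten in every head-to-head and is the Condorcet loser.

Granton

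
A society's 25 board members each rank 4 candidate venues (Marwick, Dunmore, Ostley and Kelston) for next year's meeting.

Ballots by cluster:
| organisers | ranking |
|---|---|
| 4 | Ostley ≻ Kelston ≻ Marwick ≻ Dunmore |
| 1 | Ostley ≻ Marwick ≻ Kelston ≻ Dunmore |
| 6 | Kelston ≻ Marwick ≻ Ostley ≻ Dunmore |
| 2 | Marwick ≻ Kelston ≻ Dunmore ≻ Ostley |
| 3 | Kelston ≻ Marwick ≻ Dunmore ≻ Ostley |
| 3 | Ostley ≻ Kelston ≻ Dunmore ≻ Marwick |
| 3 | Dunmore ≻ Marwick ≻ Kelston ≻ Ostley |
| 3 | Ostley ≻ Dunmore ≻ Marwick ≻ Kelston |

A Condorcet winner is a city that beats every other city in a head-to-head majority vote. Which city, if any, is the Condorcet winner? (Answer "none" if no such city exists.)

Kelston

Check each pair by majority over 25 ballots:
Marwick vs Dunmore: Marwick preferred on 4+1+6+2+3 = 16 ballots; Marwick wins 16–9.
Marwick vs Ostley: 14 to 11, Marwick.
Marwick vs Kelston: 9 to 16, Kelston.
Dunmore vs Ostley: 8 to 17, Ostley.
Dunmore vs Kelston: 6 to 19, Kelston.
Ostley vs Kelston: 4+1+3+3 = 11 for Ostley, 14 for Kelston — Kelston by 14–11.
Kelston defeats every rival head-to-head and is the Condorcet winner.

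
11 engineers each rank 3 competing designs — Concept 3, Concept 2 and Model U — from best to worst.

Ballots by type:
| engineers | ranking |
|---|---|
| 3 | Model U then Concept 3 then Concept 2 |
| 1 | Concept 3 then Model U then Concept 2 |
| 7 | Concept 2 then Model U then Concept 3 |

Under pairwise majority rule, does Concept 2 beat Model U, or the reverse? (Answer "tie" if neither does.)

Ballots ranking Concept 2 above Model U: 7.
Ballots ranking Model U above Concept 2: 11 − 7 = 4.
Concept 2 wins the head-to-head 7–4.

Concept 2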